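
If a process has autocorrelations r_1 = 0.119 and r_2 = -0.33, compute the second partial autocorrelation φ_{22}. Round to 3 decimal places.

-0.349

φ_{22} = (r_2 − r_1²) / (1 − r_1²)
r_1² = (0.119)² = 0.014161
Numerator = -0.33 − 0.0142 = -0.3442; denominator = 1 − 0.0142 = 0.9858
φ_{22} = -0.3442 / 0.9858 = -0.349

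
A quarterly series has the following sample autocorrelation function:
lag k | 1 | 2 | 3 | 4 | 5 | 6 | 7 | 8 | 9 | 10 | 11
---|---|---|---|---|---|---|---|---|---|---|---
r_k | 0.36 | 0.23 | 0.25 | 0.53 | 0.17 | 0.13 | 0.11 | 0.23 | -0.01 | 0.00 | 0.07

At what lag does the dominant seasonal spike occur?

4

The largest autocorrelation is r_4 = 0.53; the remaining lags stay at or below 0.36. The elevated value at lag 1 (0.36), dropping to 0.23 at lag 2, reflects decaying short-term dependence rather than seasonality.
The dominant spike at lag 4 indicates a seasonal period of 4.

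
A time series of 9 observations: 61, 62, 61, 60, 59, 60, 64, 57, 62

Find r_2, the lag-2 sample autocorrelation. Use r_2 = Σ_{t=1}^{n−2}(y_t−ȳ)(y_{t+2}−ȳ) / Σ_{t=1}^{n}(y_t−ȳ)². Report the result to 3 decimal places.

0.014

Mean ȳ = (61 + 62 + 61 + 60 + 59 + 60 + 64 + 57 + 62)/9 = 60.6667
Σ(y_t−ȳ)(y_{t+2}−ȳ) = (0.1111) + (-0.8889) + (-0.5556) + (0.4444) + (-5.5556) + (2.4444) + (4.4444) = 0.4444
Denominator Σ(y_t−ȳ)² = 32.0000
r_2 = 0.4444 / 32.0000 = 0.014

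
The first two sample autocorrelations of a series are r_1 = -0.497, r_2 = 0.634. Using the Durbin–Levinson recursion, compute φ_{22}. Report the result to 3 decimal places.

φ_{22} = (r_2 − r_1²) / (1 − r_1²)
r_1² = (-0.497)² = 0.247009
Numerator = 0.634 − 0.2470 = 0.3870; denominator = 1 − 0.2470 = 0.7530
φ_{22} = 0.3870 / 0.7530 = 0.514

0.514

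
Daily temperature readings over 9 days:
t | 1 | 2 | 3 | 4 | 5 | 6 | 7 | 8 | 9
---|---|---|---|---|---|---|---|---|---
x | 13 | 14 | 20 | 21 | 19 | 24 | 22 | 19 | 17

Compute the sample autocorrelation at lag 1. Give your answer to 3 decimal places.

0.418

Mean x̄ = (13 + 14 + 20 + 21 + 19 + 24 + 22 + 19 + 17)/9 = 18.7778
Numerator Σ_{t=1}^{8}(x_t−x̄)(x_{t+1}−x̄) = 43.2840
Denominator Σ(x_t−x̄)² = 103.5556
r_1 = 43.2840 / 103.5556 = 0.418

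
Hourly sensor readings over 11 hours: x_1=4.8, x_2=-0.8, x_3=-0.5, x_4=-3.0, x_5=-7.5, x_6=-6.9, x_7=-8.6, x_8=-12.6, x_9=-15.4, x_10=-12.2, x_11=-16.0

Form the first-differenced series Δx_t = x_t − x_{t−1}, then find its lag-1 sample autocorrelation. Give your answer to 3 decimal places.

First differences Δx: -5.6, 0.3, -2.5, -4.5, 0.6, -1.7, -4.0, -2.8, 3.2, -3.8
Mean of differences = -2.0800
Numerator Σ(Δx_t−Δx̄)(Δx_{t+1}−Δx̄) = -26.0584
Denominator Σ(Δx_t−Δx̄)² = 66.4560
r_1(Δx) = -26.0584 / 66.4560 = -0.392

-0.392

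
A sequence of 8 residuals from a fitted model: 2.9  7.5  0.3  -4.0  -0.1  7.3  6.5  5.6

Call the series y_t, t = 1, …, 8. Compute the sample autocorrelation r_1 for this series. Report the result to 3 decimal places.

Mean ȳ = (2.9 + 7.5 + 0.3 − 4.0 − 0.1 + 7.3 + 6.5 + 5.6)/8 = 3.2500
Deviations from mean: -0.3500, 4.2500, -2.9500, -7.2500, -3.3500, 4.0500, 3.2500, 2.3500
Numerator Σ_{t=1}^{7}(y_t−ȳ)(y_{t+1}−ȳ) = 38.8825
Denominator Σ(y_t−ȳ)² = 123.1600
r_1 = 38.8825 / 123.1600 = 0.316

0.316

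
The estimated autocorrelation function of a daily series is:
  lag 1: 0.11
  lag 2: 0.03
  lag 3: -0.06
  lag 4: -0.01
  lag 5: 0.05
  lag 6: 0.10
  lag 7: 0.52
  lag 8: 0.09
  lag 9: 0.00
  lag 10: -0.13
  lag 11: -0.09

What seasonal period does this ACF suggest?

The largest autocorrelation is r_7 = 0.52; the remaining lags stay at or below 0.11.
The dominant spike at lag 7 indicates a seasonal period of 7.

7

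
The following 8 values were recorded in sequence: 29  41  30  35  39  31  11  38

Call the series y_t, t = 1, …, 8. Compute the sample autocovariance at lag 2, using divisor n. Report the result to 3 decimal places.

Mean ȳ = (29 + 41 + 30 + 35 + 39 + 31 + 11 + 38)/8 = 31.7500
Σ_{t=1}^{6}(y_t−ȳ)(y_{t+2}−ȳ) = -135.3750
γ_2 = -135.3750 / 8 = -16.922

-16.922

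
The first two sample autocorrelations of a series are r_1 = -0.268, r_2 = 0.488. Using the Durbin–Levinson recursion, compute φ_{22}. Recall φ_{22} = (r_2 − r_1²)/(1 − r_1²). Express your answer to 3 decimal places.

φ_{22} = (r_2 − r_1²) / (1 − r_1²)
r_1² = (-0.268)² = 0.071824
Numerator = 0.488 − 0.0718 = 0.4162; denominator = 1 − 0.0718 = 0.9282
φ_{22} = 0.4162 / 0.9282 = 0.448

0.448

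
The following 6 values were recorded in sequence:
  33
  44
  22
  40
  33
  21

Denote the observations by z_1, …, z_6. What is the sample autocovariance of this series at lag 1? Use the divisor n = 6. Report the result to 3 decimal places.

Mean z̄ = (33 + 44 + 22 + 40 + 33 + 21)/6 = 32.1667
Σ_{t=1}^{5}(z_t−z̄)(z_{t+1}−z̄) = -192.8611
γ_1 = -192.8611 / 6 = -32.144

-32.144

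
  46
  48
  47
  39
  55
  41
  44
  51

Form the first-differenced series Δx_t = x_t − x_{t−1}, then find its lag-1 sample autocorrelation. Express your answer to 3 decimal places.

First differences Δx: 2, -1, -8, 16, -14, 3, 7
Mean of differences = 0.7143
Numerator Σ(Δx_t−Δx̄)(Δx_{t+1}−Δx̄) = -364.6531
Denominator Σ(Δx_t−Δx̄)² = 575.4286
r_1(Δx) = -364.6531 / 575.4286 = -0.634

-0.634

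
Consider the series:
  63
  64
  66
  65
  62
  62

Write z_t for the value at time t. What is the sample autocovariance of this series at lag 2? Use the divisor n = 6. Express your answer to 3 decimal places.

-1.204

Mean z̄ = (63 + 64 + 66 + 65 + 62 + 62)/6 = 63.6667
Deviations: -0.6667, 0.3333, 2.3333, 1.3333, -1.6667, -1.6667
Σ_{t=1}^{4}(z_t−z̄)(z_{t+2}−z̄) = -7.2222
γ_2 = -7.2222 / 6 = -1.204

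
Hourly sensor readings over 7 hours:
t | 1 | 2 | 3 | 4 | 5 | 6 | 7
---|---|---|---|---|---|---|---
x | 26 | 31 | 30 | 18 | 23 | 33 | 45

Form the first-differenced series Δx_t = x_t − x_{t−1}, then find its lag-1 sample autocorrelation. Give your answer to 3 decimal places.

0.266

First differences Δx: 5, -1, -12, 5, 10, 12
Mean of differences = 3.1667
Numerator Σ(Δx_t−Δx̄)(Δx_{t+1}−Δx̄) = 100.6389
Denominator Σ(Δx_t−Δx̄)² = 378.8333
r_1(Δx) = 100.6389 / 378.8333 = 0.266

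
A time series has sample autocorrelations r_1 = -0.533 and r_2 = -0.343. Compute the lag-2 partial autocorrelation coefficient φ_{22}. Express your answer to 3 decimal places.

-0.876

φ_{22} = (r_2 − r_1²) / (1 − r_1²)
r_1² = (-0.533)² = 0.284089
Numerator = -0.343 − 0.2841 = -0.6271; denominator = 1 − 0.2841 = 0.7159
φ_{22} = -0.6271 / 0.7159 = -0.876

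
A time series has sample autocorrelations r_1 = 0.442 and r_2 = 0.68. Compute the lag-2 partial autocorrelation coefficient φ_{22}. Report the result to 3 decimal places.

φ_{22} = (r_2 − r_1²) / (1 − r_1²)
r_1² = (0.442)² = 0.195364
Numerator = 0.68 − 0.1954 = 0.4846; denominator = 1 − 0.1954 = 0.8046
φ_{22} = 0.4846 / 0.8046 = 0.602

0.602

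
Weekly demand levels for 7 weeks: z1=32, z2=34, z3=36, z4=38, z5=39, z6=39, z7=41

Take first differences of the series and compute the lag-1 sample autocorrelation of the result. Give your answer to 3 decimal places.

0.071

First differences Δz: 2, 2, 2, 1, 0, 2
Mean of differences = 1.5000
Numerator Σ(Δz_t−Δz̄)(Δz_{t+1}−Δz̄) = 0.2500
Denominator Σ(Δz_t−Δz̄)² = 3.5000
r_1(Δz) = 0.2500 / 3.5000 = 0.071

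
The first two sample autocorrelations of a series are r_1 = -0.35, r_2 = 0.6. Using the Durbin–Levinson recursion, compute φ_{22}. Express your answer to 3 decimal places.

0.544

φ_{22} = (r_2 − r_1²) / (1 − r_1²)
r_1² = (-0.35)² = 0.1225
Numerator = 0.6 − 0.1225 = 0.4775; denominator = 1 − 0.1225 = 0.8775
φ_{22} = 0.4775 / 0.8775 = 0.544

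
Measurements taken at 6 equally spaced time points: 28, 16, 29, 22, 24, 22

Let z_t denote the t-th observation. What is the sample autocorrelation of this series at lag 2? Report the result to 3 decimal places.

0.368

Mean z̄ = (28 + 16 + 29 + 22 + 24 + 22)/6 = 23.5000
Deviations from mean: 4.5000, -7.5000, 5.5000, -1.5000, 0.5000, -1.5000
Numerator Σ_{t=1}^{4}(z_t−z̄)(z_{t+2}−z̄) = 41.0000
Denominator Σ(z_t−z̄)² = 111.5000
r_2 = 41.0000 / 111.5000 = 0.368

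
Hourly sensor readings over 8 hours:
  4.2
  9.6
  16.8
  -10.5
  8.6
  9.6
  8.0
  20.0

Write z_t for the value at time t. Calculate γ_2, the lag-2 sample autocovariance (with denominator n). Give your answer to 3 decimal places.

Mean z̄ = (4.2 + 9.6 + 16.8 − 10.5 + 8.6 + 9.6 + 8.0 + 20.0)/8 = 8.2875
Deviations: -4.0875, 1.3125, 8.5125, -18.7875, 0.3125, 1.3125, -0.2875, 11.7125
Σ_{t=1}^{6}(z_t−z̄)(z_{t+2}−z̄) = -66.1691
γ_2 = -66.1691 / 8 = -8.271

-8.271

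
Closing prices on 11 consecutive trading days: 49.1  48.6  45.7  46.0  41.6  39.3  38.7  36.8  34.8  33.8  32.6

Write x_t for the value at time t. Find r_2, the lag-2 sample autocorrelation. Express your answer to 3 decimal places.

0.480

Mean x̄ = (49.1 + 48.6 + 45.7 + 46.0 + 41.6 + 39.3 + 38.7 + 36.8 + 34.8 + 33.8 + 32.6)/11 = 40.6364
Numerator Σ_{t=1}^{9}(x_t−x̄)(x_{t+2}−x̄) = 170.9746
Denominator Σ(x_t−x̄)² = 356.0255
r_2 = 170.9746 / 356.0255 = 0.480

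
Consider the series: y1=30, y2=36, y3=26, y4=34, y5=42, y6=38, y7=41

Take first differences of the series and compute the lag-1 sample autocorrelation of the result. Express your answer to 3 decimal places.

-0.473

First differences Δy: 6, -10, 8, 8, -4, 3
Mean of differences = 1.8333
Numerator Σ(Δy_t−Δȳ)(Δy_{t+1}−Δȳ) = -127.0278
Denominator Σ(Δy_t−Δȳ)² = 268.8333
r_1(Δy) = -127.0278 / 268.8333 = -0.473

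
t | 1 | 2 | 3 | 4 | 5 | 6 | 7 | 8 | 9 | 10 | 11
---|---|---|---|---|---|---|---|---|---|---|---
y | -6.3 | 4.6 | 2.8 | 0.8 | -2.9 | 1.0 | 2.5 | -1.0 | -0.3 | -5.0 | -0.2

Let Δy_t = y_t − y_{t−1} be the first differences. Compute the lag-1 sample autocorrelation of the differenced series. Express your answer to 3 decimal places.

-0.214

First differences Δy: 10.9, -1.8, -2.0, -3.7, 3.9, 1.5, -3.5, 0.7, -4.7, 4.8
Mean of differences = 0.6100
Numerator Σ(Δy_t−Δȳ)(Δy_{t+1}−Δȳ) = -45.2661
Denominator Σ(Δy_t−Δȳ)² = 211.3490
r_1(Δy) = -45.2661 / 211.3490 = -0.214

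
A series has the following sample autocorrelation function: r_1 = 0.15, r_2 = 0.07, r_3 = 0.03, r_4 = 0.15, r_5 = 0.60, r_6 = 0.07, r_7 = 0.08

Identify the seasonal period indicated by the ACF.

5

The largest autocorrelation is r_5 = 0.60; the remaining lags stay at or below 0.15.
The dominant spike at lag 5 indicates a seasonal period of 5.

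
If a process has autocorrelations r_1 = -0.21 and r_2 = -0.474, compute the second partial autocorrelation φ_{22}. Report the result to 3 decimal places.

-0.542

φ_{22} = (r_2 − r_1²) / (1 − r_1²)
r_1² = (-0.21)² = 0.0441
Numerator = -0.474 − 0.0441 = -0.5181; denominator = 1 − 0.0441 = 0.9559
φ_{22} = -0.5181 / 0.9559 = -0.542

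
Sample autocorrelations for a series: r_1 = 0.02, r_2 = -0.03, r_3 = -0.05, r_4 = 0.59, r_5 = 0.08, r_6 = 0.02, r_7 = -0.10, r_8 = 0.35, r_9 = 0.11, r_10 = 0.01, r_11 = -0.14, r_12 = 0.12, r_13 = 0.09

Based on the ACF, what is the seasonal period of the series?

The largest autocorrelation is r_4 = 0.59, with a weaker echo at lag 8 (0.35); the remaining lags stay at or below 0.12.
The dominant spike at lag 4 indicates a seasonal period of 4.

4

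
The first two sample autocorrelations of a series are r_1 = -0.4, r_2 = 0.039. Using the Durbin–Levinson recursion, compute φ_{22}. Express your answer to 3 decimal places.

φ_{22} = (r_2 − r_1²) / (1 − r_1²)
r_1² = (-0.4)² = 0.16
Numerator = 0.039 − 0.1600 = -0.1210; denominator = 1 − 0.1600 = 0.8400
φ_{22} = -0.1210 / 0.8400 = -0.144

-0.144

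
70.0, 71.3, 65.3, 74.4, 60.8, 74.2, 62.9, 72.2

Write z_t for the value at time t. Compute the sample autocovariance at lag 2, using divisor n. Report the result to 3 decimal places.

16.704

Mean z̄ = (70.0 + 71.3 + 65.3 + 74.4 + 60.8 + 74.2 + 62.9 + 72.2)/8 = 68.8875
Σ_{t=1}^{6}(z_t−z̄)(z_{t+2}−z̄) = 133.6284
γ_2 = 133.6284 / 8 = 16.704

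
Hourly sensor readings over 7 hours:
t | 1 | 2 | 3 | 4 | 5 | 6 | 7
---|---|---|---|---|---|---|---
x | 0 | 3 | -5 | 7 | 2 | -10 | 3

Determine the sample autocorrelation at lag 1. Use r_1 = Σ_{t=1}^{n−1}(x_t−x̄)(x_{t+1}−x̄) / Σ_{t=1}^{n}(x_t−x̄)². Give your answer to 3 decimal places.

Mean x̄ = (0 + 3 − 5 + 7 + 2 − 10 + 3)/7 = 0.0000
Deviations from mean: 0.0000, 3.0000, -5.0000, 7.0000, 2.0000, -10.0000, 3.0000
Σ(x_t−x̄)(x_{t+1}−x̄) = (0.0000) + (-15.0000) + (-35.0000) + (14.0000) + (-20.0000) + (-30.0000) = -86.0000
Denominator Σ(x_t−x̄)² = 196.0000
r_1 = -86.0000 / 196.0000 = -0.439

-0.439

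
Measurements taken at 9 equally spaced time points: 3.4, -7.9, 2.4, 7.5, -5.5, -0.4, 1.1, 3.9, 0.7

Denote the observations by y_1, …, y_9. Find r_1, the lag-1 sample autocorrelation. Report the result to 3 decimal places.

-0.340

Mean ȳ = (3.4 − 7.9 + 2.4 + 7.5 − 5.5 − 0.4 + 1.1 + 3.9 + 0.7)/9 = 0.5778
Numerator Σ_{t=1}^{8}(y_t−ȳ)(y_{t+1}−ȳ) = -61.2594
Denominator Σ(y_t−ȳ)² = 180.2956
r_1 = -61.2594 / 180.2956 = -0.340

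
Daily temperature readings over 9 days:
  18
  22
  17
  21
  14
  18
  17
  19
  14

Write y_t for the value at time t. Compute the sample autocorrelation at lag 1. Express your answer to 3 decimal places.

Mean ȳ = (18 + 22 + 17 + 21 + 14 + 18 + 17 + 19 + 14)/9 = 17.7778
Numerator Σ_{t=1}^{8}(y_t−ȳ)(y_{t+1}−ȳ) = -23.6049
Denominator Σ(y_t−ȳ)² = 59.5556
r_1 = -23.6049 / 59.5556 = -0.396

-0.396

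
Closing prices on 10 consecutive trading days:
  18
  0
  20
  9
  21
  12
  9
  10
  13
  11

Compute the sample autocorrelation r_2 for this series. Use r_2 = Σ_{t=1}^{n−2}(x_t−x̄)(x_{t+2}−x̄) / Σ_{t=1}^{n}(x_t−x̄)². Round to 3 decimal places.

Mean x̄ = (18 + 0 + 20 + 9 + 21 + 12 + 9 + 10 + 13 + 11)/10 = 12.3000
Numerator Σ_{t=1}^{8}(x_t−x̄)(x_{t+2}−x̄) = 125.1200
Denominator Σ(x_t−x̄)² = 348.1000
r_2 = 125.1200 / 348.1000 = 0.359

0.359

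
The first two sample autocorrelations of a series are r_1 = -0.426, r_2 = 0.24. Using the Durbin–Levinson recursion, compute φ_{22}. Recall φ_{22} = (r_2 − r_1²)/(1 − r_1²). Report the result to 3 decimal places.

0.071

φ_{22} = (r_2 − r_1²) / (1 − r_1²)
r_1² = (-0.426)² = 0.181476
Numerator = 0.24 − 0.1815 = 0.0585; denominator = 1 − 0.1815 = 0.8185
φ_{22} = 0.0585 / 0.8185 = 0.071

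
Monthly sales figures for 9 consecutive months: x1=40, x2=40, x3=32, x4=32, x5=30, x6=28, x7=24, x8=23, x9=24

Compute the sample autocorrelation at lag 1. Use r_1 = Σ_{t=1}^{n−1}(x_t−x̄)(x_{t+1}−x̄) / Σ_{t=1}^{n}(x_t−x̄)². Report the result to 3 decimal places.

0.663

Mean x̄ = (40 + 40 + 32 + 32 + 30 + 28 + 24 + 23 + 24)/9 = 30.3333
Numerator Σ_{t=1}^{8}(x_t−x̄)(x_{t+1}−x̄) = 220.2222
Denominator Σ(x_t−x̄)² = 332.0000
r_1 = 220.2222 / 332.0000 = 0.663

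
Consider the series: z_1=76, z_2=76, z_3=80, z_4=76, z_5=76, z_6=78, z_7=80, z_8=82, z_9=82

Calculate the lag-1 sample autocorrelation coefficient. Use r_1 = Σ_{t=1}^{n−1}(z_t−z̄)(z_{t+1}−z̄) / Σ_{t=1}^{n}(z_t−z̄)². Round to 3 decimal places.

0.423

Mean z̄ = (76 + 76 + 80 + 76 + 76 + 78 + 80 + 82 + 82)/9 = 78.4444
Numerator Σ_{t=1}^{8}(z_t−z̄)(z_{t+1}−z̄) = 22.9136
Denominator Σ(z_t−z̄)² = 54.2222
r_1 = 22.9136 / 54.2222 = 0.423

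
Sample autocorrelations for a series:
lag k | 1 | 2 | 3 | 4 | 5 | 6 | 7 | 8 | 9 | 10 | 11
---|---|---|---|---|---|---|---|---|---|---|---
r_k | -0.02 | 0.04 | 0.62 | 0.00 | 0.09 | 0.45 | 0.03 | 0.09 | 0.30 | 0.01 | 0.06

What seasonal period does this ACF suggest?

3

The largest autocorrelation is r_3 = 0.62, with weaker echoes at lags 6 (0.45) and 9 (0.30); the remaining lags stay at or below 0.09.
The dominant spike at lag 3 indicates a seasonal period of 3.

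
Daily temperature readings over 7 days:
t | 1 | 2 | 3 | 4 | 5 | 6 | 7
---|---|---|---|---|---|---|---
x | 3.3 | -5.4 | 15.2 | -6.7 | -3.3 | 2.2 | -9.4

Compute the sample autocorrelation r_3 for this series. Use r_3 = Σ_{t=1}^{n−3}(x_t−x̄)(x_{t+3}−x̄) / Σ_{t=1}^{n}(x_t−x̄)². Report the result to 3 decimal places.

Mean x̄ = (3.3 − 5.4 + 15.2 − 6.7 − 3.3 + 2.2 − 9.4)/7 = -0.5857
Deviations from mean: 3.8857, -4.8143, 15.7857, -6.1143, -2.7143, 2.7857, -8.8143
Numerator Σ_{t=1}^{4}(x_t−x̄)(x_{t+3}−x̄) = 87.1765
Denominator Σ(x_t−x̄)² = 417.6686
r_3 = 87.1765 / 417.6686 = 0.209

0.209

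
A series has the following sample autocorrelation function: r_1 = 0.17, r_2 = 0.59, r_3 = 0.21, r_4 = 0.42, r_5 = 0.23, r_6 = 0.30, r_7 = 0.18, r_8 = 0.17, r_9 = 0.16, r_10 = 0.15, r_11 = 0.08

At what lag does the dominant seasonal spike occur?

The largest autocorrelation is r_2 = 0.59, with weaker echoes at lags 4 (0.42) and 6 (0.30); the remaining lags stay at or below 0.23.
The dominant spike at lag 2 indicates a seasonal period of 2.

2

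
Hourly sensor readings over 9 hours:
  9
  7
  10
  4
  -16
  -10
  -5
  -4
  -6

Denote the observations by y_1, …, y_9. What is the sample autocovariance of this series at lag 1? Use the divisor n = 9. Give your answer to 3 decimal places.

Mean ȳ = (9 + 7 + 10 + 4 − 16 − 10 − 5 − 4 − 6)/9 = -1.2222
Σ_{t=1}^{8}(y_t−ȳ)(y_{t+1}−ȳ) = 344.3951
γ_1 = 344.3951 / 9 = 38.266

38.266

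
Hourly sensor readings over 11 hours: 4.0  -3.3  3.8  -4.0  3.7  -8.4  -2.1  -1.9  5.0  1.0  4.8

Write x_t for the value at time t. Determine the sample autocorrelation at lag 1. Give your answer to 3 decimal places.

-0.321

Mean x̄ = (4.0 − 3.3 + 3.8 − 4.0 + 3.7 − 8.4 − 2.1 − 1.9 + 5.0 + 1.0 + 4.8)/11 = 0.2364
Numerator Σ_{t=1}^{10}(x_t−x̄)(x_{t+1}−x̄) = -63.4804
Denominator Σ(x_t−x̄)² = 198.0255
r_1 = -63.4804 / 198.0255 = -0.321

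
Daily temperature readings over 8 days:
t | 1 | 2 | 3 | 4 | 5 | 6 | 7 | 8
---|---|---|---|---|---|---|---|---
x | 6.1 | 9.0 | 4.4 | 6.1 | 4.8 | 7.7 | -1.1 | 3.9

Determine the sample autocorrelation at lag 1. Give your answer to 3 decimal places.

-0.144

Mean x̄ = (6.1 + 9.0 + 4.4 + 6.1 + 4.8 + 7.7 − 1.1 + 3.9)/8 = 5.1125
Deviations from mean: 0.9875, 3.8875, -0.7125, 0.9875, -0.3125, 2.5875, -6.2125, -1.2125
Numerator Σ_{t=1}^{7}(x_t−x̄)(x_{t+1}−x̄) = -9.2939
Denominator Σ(x_t−x̄)² = 64.4288
r_1 = -9.2939 / 64.4288 = -0.144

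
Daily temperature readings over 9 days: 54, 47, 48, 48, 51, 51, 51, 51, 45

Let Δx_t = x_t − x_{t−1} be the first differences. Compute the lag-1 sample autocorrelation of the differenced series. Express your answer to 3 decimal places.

-0.044

First differences Δx: -7, 1, 0, 3, 0, 0, 0, -6
Mean of differences = -1.1250
Numerator Σ(Δx_t−Δx̄)(Δx_{t+1}−Δx̄) = -3.7656
Denominator Σ(Δx_t−Δx̄)² = 84.8750
r_1(Δx) = -3.7656 / 84.8750 = -0.044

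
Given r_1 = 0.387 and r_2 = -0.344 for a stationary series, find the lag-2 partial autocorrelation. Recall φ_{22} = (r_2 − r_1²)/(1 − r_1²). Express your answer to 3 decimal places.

φ_{22} = (r_2 − r_1²) / (1 − r_1²)
r_1² = (0.387)² = 0.149769
Numerator = -0.344 − 0.1498 = -0.4938; denominator = 1 − 0.1498 = 0.8502
φ_{22} = -0.4938 / 0.8502 = -0.581

-0.581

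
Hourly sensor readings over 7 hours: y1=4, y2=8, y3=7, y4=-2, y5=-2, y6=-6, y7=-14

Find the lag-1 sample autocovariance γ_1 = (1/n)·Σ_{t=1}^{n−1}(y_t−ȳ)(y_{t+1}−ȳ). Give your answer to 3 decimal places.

25.294

Mean ȳ = (4 + 8 + 7 − 2 − 2 − 6 − 14)/7 = -0.7143
Deviations: 4.7143, 8.7143, 7.7143, -1.2857, -1.2857, -5.2857, -13.2857
Σ_{t=1}^{6}(y_t−ȳ)(y_{t+1}−ȳ) = 177.0612
γ_1 = 177.0612 / 7 = 25.294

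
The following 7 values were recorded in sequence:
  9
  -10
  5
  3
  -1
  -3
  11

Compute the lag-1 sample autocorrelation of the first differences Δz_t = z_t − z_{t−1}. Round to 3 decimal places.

-0.409

First differences Δz: -19, 15, -2, -4, -2, 14
Mean of differences = 0.3333
Numerator Σ(Δz_t−Δz̄)(Δz_{t+1}−Δz̄) = -329.4444
Denominator Σ(Δz_t−Δz̄)² = 805.3333
r_1(Δz) = -329.4444 / 805.3333 = -0.409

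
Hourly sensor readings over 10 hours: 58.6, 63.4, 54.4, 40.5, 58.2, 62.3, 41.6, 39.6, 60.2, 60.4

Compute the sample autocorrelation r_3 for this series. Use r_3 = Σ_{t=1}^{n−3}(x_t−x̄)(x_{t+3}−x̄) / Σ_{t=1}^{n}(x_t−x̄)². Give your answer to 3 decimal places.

Mean x̄ = (58.6 + 63.4 + 54.4 + 40.5 + 58.2 + 62.3 + 41.6 + 39.6 + 60.2 + 60.4)/10 = 53.9200
Σ(x_t−x̄)(x_{t+3}−x̄) = (-62.8056) + (40.5744) + (4.0224) + (165.3344) + (-61.2896) + (52.6264) + (-79.8336) = 58.6288
Denominator Σ(x_t−x̄)² = 818.9160
r_3 = 58.6288 / 818.9160 = 0.072

0.072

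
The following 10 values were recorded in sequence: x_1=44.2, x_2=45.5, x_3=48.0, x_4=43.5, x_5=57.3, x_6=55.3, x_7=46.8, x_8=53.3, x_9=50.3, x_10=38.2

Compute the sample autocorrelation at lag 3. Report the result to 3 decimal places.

0.239

Mean x̄ = (44.2 + 45.5 + 48.0 + 43.5 + 57.3 + 55.3 + 46.8 + 53.3 + 50.3 + 38.2)/10 = 48.2400
Σ(x_t−x̄)(x_{t+3}−x̄) = (19.1496) + (-24.8244) + (-1.6944) + (6.8256) + (45.8436) + (14.5436) + (14.4576) = 74.3012
Denominator Σ(x_t−x̄)² = 311.0040
r_3 = 74.3012 / 311.0040 = 0.239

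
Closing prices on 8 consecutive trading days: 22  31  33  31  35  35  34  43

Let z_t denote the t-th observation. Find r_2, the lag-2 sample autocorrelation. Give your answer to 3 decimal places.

Mean z̄ = (22 + 31 + 33 + 31 + 35 + 35 + 34 + 43)/8 = 33.0000
Deviations from mean: -11.0000, -2.0000, 0.0000, -2.0000, 2.0000, 2.0000, 1.0000, 10.0000
Σ(z_t−z̄)(z_{t+2}−z̄) = (0.0000) + (4.0000) + (0.0000) + (-4.0000) + (2.0000) + (20.0000) = 22.0000
Denominator Σ(z_t−z̄)² = 238.0000
r_2 = 22.0000 / 238.0000 = 0.092

0.092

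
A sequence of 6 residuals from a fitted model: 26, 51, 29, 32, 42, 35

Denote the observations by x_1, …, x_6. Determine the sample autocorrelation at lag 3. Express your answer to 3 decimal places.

0.321

Mean x̄ = (26 + 51 + 29 + 32 + 42 + 35)/6 = 35.8333
Deviations from mean: -9.8333, 15.1667, -6.8333, -3.8333, 6.1667, -0.8333
Σ(x_t−x̄)(x_{t+3}−x̄) = (37.6944) + (93.5278) + (5.6944) = 136.9167
Denominator Σ(x_t−x̄)² = 426.8333
r_3 = 136.9167 / 426.8333 = 0.321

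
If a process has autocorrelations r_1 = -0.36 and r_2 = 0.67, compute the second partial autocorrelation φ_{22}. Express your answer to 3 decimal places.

φ_{22} = (r_2 − r_1²) / (1 − r_1²)
r_1² = (-0.36)² = 0.1296
Numerator = 0.67 − 0.1296 = 0.5404; denominator = 1 − 0.1296 = 0.8704
φ_{22} = 0.5404 / 0.8704 = 0.621

0.621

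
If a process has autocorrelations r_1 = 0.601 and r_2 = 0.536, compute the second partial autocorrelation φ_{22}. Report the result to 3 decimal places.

0.274

φ_{22} = (r_2 − r_1²) / (1 − r_1²)
r_1² = (0.601)² = 0.361201
Numerator = 0.536 − 0.3612 = 0.1748; denominator = 1 − 0.3612 = 0.6388
φ_{22} = 0.1748 / 0.6388 = 0.274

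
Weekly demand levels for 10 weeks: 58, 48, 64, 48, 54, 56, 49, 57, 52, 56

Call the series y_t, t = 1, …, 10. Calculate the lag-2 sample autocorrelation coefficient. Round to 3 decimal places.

0.364

Mean ȳ = (58 + 48 + 64 + 48 + 54 + 56 + 49 + 57 + 52 + 56)/10 = 54.2000
Numerator Σ_{t=1}^{8}(y_t−ȳ)(y_{t+2}−ȳ) = 85.1200
Denominator Σ(y_t−ȳ)² = 233.6000
r_2 = 85.1200 / 233.6000 = 0.364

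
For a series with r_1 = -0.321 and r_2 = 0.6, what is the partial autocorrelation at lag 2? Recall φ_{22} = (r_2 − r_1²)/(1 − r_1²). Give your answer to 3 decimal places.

φ_{22} = (r_2 − r_1²) / (1 − r_1²)
r_1² = (-0.321)² = 0.103041
Numerator = 0.6 − 0.1030 = 0.4970; denominator = 1 − 0.1030 = 0.8970
φ_{22} = 0.4970 / 0.8970 = 0.554

0.554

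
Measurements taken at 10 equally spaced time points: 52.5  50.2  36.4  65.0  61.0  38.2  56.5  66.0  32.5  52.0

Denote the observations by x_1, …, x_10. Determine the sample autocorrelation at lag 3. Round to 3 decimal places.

Mean x̄ = (52.5 + 50.2 + 36.4 + 65.0 + 61.0 + 38.2 + 56.5 + 66.0 + 32.5 + 52.0)/10 = 51.0300
Σ(x_t−x̄)(x_{t+3}−x̄) = (20.5359) + (-8.2751) + (187.7029) + (76.4159) + (149.2509) + (237.7399) + (5.3059) = 668.6763
Denominator Σ(x_t−x̄)² = 1274.3810
r_3 = 668.6763 / 1274.3810 = 0.525

0.525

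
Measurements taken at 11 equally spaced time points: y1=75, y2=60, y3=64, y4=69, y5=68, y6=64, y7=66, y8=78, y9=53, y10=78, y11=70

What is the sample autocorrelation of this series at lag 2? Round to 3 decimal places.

Mean ȳ = (75 + 60 + 64 + 69 + 68 + 64 + 66 + 78 + 53 + 78 + 70)/11 = 67.7273
Numerator Σ_{t=1}^{9}(y_t−ȳ)(y_{t+2}−ȳ) = 16.0331
Denominator Σ(y_t−ȳ)² = 578.1818
r_2 = 16.0331 / 578.1818 = 0.028

0.028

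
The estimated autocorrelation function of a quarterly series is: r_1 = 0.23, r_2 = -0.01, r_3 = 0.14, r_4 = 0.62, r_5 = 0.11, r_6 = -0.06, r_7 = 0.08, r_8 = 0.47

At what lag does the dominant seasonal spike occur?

The largest autocorrelation is r_4 = 0.62, with a weaker echo at lag 8 (0.47); the remaining lags stay at or below 0.23.
The dominant spike at lag 4 indicates a seasonal period of 4.

4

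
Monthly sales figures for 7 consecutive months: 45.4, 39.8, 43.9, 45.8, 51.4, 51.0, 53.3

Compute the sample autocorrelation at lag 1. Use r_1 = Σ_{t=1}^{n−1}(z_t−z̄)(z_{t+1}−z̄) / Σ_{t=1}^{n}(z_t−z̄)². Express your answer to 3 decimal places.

Mean z̄ = (45.4 + 39.8 + 43.9 + 45.8 + 51.4 + 51.0 + 53.3)/7 = 47.2286
Σ(z_t−z̄)(z_{t+1}−z̄) = (13.5837) + (24.7265) + (4.7551) + (-5.9592) + (15.7322) + (22.8980) = 75.7363
Denominator Σ(z_t−z̄)² = 140.1343
r_1 = 75.7363 / 140.1343 = 0.540

0.540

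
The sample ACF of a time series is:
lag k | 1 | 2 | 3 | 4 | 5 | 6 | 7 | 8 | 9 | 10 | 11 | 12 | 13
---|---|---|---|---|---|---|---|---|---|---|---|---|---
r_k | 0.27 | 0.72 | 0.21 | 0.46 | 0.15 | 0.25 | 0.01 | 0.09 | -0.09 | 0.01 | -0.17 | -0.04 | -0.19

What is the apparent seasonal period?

2

The largest autocorrelation is r_2 = 0.72, with a weaker echo at lag 4 (0.46); the remaining lags stay at or below 0.27.
The dominant spike at lag 2 indicates a seasonal period of 2.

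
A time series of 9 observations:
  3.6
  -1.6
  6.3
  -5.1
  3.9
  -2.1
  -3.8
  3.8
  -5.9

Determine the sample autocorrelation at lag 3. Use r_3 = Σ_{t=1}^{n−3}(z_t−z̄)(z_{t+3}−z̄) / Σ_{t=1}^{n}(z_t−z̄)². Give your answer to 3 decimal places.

Mean z̄ = (3.6 − 1.6 + 6.3 − 5.1 + 3.9 − 2.1 − 3.8 + 3.8 − 5.9)/9 = -0.1000
Σ(z_t−z̄)(z_{t+3}−z̄) = (-18.5000) + (-6.0000) + (-12.8000) + (18.5000) + (15.6000) + (11.6000) = 8.4000
Denominator Σ(z_t−z̄)² = 164.4400
r_3 = 8.4000 / 164.4400 = 0.051

0.051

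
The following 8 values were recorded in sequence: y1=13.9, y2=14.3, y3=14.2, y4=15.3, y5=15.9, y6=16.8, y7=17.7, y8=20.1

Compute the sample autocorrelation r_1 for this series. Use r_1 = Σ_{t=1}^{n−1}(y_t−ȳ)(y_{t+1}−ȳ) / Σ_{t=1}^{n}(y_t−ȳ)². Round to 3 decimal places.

0.518

Mean ȳ = (13.9 + 14.3 + 14.2 + 15.3 + 15.9 + 16.8 + 17.7 + 20.1)/8 = 16.0250
Deviations from mean: -2.1250, -1.7250, -1.8250, -0.7250, -0.1250, 0.7750, 1.6750, 4.0750
Σ(y_t−ȳ)(y_{t+1}−ȳ) = (3.6656) + (3.1481) + (1.3231) + (0.0906) + (-0.0969) + (1.2981) + (6.8256) = 16.2544
Denominator Σ(y_t−ȳ)² = 31.3750
r_1 = 16.2544 / 31.3750 = 0.518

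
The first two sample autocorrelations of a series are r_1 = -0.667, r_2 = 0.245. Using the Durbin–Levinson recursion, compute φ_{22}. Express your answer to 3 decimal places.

-0.360

φ_{22} = (r_2 − r_1²) / (1 − r_1²)
r_1² = (-0.667)² = 0.444889
Numerator = 0.245 − 0.4449 = -0.1999; denominator = 1 − 0.4449 = 0.5551
φ_{22} = -0.1999 / 0.5551 = -0.360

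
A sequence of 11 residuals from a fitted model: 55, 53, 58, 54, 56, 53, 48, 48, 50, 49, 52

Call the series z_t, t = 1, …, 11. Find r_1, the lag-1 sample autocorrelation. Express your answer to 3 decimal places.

0.529

Mean z̄ = (55 + 53 + 58 + 54 + 56 + 53 + 48 + 48 + 50 + 49 + 52)/11 = 52.3636
Numerator Σ_{t=1}^{10}(z_t−z̄)(z_{t+1}−z̄) = 58.5041
Denominator Σ(z_t−z̄)² = 110.5455
r_1 = 58.5041 / 110.5455 = 0.529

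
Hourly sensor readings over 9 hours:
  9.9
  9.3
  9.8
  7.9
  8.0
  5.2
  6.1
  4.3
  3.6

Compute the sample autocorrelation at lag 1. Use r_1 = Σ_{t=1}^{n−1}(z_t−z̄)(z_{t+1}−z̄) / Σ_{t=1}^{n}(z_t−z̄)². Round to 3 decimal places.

0.602

Mean z̄ = (9.9 + 9.3 + 9.8 + 7.9 + 8.0 + 5.2 + 6.1 + 4.3 + 3.6)/9 = 7.1222
Numerator Σ_{t=1}^{8}(z_t−z̄)(z_{t+1}−z̄) = 27.7495
Denominator Σ(z_t−z̄)² = 46.1156
r_1 = 27.7495 / 46.1156 = 0.602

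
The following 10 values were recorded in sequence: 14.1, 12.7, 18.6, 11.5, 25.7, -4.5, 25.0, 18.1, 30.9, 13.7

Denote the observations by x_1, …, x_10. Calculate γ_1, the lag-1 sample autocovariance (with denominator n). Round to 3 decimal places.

-43.123

Mean x̄ = (14.1 + 12.7 + 18.6 + 11.5 + 25.7 − 4.5 + 25.0 + 18.1 + 30.9 + 13.7)/10 = 16.5800
Σ_{t=1}^{9}(x_t−x̄)(x_{t+1}−x̄) = -431.2264
γ_1 = -431.2264 / 10 = -43.123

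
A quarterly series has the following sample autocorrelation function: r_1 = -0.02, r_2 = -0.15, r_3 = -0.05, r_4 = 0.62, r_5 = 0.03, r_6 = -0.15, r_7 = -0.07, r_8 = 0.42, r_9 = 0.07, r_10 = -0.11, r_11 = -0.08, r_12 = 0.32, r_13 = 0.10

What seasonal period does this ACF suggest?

4

The largest autocorrelation is r_4 = 0.62, with weaker echoes at lags 8 (0.42) and 12 (0.32); the remaining lags stay at or below 0.10.
The dominant spike at lag 4 indicates a seasonal period of 4.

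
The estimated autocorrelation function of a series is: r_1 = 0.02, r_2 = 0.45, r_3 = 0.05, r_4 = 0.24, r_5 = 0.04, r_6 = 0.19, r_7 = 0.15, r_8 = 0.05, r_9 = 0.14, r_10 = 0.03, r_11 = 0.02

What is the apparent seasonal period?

2

The largest autocorrelation is r_2 = 0.45, with weaker echoes at lags 4 (0.24) and 6 (0.19); the remaining lags stay at or below 0.15.
The dominant spike at lag 2 indicates a seasonal period of 2.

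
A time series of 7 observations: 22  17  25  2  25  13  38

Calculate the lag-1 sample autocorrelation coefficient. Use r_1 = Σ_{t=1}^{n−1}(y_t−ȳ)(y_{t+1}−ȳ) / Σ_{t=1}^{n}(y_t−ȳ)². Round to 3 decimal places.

-0.470

Mean ȳ = (22 + 17 + 25 + 2 + 25 + 13 + 38)/7 = 20.2857
Deviations from mean: 1.7143, -3.2857, 4.7143, -18.2857, 4.7143, -7.2857, 17.7143
Numerator Σ_{t=1}^{6}(y_t−ȳ)(y_{t+1}−ȳ) = -356.9388
Denominator Σ(y_t−ȳ)² = 759.4286
r_1 = -356.9388 / 759.4286 = -0.470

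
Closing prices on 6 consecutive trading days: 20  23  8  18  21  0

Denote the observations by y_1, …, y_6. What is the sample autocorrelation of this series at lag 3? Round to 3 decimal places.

0.412

Mean ȳ = (20 + 23 + 8 + 18 + 21 + 0)/6 = 15.0000
Deviations from mean: 5.0000, 8.0000, -7.0000, 3.0000, 6.0000, -15.0000
Numerator Σ_{t=1}^{3}(y_t−ȳ)(y_{t+3}−ȳ) = 168.0000
Denominator Σ(y_t−ȳ)² = 408.0000
r_3 = 168.0000 / 408.0000 = 0.412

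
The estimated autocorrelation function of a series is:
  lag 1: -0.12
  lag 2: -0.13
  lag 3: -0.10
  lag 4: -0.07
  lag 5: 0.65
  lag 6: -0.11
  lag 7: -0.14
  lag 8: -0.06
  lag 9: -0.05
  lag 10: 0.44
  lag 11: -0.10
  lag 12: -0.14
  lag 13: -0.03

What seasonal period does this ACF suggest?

The largest autocorrelation is r_5 = 0.65, with a weaker echo at lag 10 (0.44); the remaining lags stay at or below -0.03.
The dominant spike at lag 5 indicates a seasonal period of 5.

5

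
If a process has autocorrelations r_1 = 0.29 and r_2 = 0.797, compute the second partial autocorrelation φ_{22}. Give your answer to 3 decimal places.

0.778

φ_{22} = (r_2 − r_1²) / (1 − r_1²)
r_1² = (0.29)² = 0.0841
Numerator = 0.797 − 0.0841 = 0.7129; denominator = 1 − 0.0841 = 0.9159
φ_{22} = 0.7129 / 0.9159 = 0.778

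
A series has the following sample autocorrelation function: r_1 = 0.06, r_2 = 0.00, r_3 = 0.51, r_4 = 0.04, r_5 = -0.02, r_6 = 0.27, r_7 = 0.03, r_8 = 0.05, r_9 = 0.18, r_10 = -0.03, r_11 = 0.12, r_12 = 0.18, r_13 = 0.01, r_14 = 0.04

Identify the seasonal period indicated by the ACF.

3

The largest autocorrelation is r_3 = 0.51, with weaker echoes at lags 6 (0.27), 9 (0.18) and 12 (0.18); the remaining lags stay at or below 0.12.
The dominant spike at lag 3 indicates a seasonal period of 3.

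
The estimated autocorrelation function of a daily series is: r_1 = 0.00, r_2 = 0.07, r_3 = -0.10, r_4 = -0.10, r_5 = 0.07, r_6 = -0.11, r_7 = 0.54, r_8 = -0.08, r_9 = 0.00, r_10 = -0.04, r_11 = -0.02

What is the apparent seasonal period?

The largest autocorrelation is r_7 = 0.54; the remaining lags stay at or below 0.07.
The dominant spike at lag 7 indicates a seasonal period of 7.

7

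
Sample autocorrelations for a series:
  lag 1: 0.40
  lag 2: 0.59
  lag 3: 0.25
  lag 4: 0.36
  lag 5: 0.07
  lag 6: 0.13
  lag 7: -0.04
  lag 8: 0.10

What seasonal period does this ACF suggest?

The largest autocorrelation is r_2 = 0.59; the remaining lags stay at or below 0.40.
The dominant spike at lag 2 indicates a seasonal period of 2.

2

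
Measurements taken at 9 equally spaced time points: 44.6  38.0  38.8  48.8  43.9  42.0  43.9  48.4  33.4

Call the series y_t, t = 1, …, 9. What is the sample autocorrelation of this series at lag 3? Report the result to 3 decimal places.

Mean ȳ = (44.6 + 38.0 + 38.8 + 48.8 + 43.9 + 42.0 + 43.9 + 48.4 + 33.4)/9 = 42.4222
Σ(y_t−ȳ)(y_{t+3}−ȳ) = (13.8894) + (-6.5351) + (1.5294) + (9.4249) + (8.8338) + (3.8094) = 30.9519
Denominator Σ(y_t−ȳ)² = 199.7756
r_3 = 30.9519 / 199.7756 = 0.155

0.155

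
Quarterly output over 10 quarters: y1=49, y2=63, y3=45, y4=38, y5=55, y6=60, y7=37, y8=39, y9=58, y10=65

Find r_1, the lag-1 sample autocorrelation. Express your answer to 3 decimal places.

0.020

Mean ȳ = (49 + 63 + 45 + 38 + 55 + 60 + 37 + 39 + 58 + 65)/10 = 50.9000
Numerator Σ_{t=1}^{9}(y_t−ȳ)(y_{t+1}−ȳ) = 20.6900
Denominator Σ(y_t−ȳ)² = 1034.9000
r_1 = 20.6900 / 1034.9000 = 0.020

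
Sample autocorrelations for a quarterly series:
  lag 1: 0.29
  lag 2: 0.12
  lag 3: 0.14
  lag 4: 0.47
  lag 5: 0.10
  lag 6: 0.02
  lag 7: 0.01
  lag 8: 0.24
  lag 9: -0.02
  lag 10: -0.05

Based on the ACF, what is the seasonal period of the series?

The largest autocorrelation is r_4 = 0.47; the remaining lags stay at or below 0.29. The elevated value at lag 1 (0.29), dropping to 0.12 at lag 2, reflects decaying short-term dependence rather than seasonality.
The dominant spike at lag 4 indicates a seasonal period of 4.

4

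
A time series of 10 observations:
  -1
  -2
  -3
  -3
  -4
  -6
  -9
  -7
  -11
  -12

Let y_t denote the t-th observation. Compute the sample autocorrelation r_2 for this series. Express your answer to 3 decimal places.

0.353

Mean ȳ = (-1 − 2 − 3 − 3 − 4 − 6 − 9 − 7 − 11 − 12)/10 = -5.8000
Numerator Σ_{t=1}^{8}(y_t−ȳ)(y_{t+2}−ȳ) = 47.1200
Denominator Σ(y_t−ȳ)² = 133.6000
r_2 = 47.1200 / 133.6000 = 0.353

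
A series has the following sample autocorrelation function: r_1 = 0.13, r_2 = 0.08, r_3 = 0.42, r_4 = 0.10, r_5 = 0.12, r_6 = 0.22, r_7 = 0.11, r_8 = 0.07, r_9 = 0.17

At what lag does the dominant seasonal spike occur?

3

The largest autocorrelation is r_3 = 0.42, with weaker echoes at lags 6 (0.22) and 9 (0.17); the remaining lags stay at or below 0.13.
The dominant spike at lag 3 indicates a seasonal period of 3.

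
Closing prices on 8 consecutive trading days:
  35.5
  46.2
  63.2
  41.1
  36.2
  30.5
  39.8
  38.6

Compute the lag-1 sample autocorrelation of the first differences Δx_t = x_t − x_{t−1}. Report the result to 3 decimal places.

-0.115

First differences Δx: 10.7, 17.0, -22.1, -4.9, -5.7, 9.3, -1.2
Mean of differences = 0.4429
Numerator Σ(Δx_t−Δx̄)(Δx_{t+1}−Δx̄) = -119.1118
Denominator Σ(Δx_t−Δx̄)² = 1034.9571
r_1(Δx) = -119.1118 / 1034.9571 = -0.115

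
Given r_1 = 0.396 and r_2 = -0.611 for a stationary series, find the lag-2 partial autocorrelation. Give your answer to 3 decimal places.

φ_{22} = (r_2 − r_1²) / (1 − r_1²)
r_1² = (0.396)² = 0.156816
Numerator = -0.611 − 0.1568 = -0.7678; denominator = 1 − 0.1568 = 0.8432
φ_{22} = -0.7678 / 0.8432 = -0.911

-0.911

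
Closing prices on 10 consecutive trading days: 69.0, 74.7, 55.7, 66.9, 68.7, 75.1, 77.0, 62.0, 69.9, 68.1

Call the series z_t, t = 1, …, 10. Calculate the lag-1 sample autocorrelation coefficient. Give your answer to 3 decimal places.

Mean z̄ = (69.0 + 74.7 + 55.7 + 66.9 + 68.7 + 75.1 + 77.0 + 62.0 + 69.9 + 68.1)/10 = 68.7100
Numerator Σ_{t=1}^{9}(z_t−z̄)(z_{t+1}−z̄) = -64.0541
Denominator Σ(z_t−z̄)² = 364.8690
r_1 = -64.0541 / 364.8690 = -0.176

-0.176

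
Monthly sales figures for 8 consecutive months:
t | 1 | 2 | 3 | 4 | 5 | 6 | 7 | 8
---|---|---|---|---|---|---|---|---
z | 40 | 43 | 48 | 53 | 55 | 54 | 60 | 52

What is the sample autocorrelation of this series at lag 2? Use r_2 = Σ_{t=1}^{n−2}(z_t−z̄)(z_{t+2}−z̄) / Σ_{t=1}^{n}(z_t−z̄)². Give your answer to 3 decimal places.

0.171

Mean z̄ = (40 + 43 + 48 + 53 + 55 + 54 + 60 + 52)/8 = 50.6250
Σ(z_t−z̄)(z_{t+2}−z̄) = (27.8906) + (-18.1094) + (-11.4844) + (8.0156) + (41.0156) + (4.6406) = 51.9688
Denominator Σ(z_t−z̄)² = 303.8750
r_2 = 51.9688 / 303.8750 = 0.171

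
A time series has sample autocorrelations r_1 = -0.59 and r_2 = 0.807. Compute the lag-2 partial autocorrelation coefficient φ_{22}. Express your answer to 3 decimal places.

φ_{22} = (r_2 − r_1²) / (1 − r_1²)
r_1² = (-0.59)² = 0.3481
Numerator = 0.807 − 0.3481 = 0.4589; denominator = 1 − 0.3481 = 0.6519
φ_{22} = 0.4589 / 0.6519 = 0.704

0.704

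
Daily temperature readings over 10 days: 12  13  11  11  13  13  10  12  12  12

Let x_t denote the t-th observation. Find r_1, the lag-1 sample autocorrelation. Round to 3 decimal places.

Mean x̄ = (12 + 13 + 11 + 11 + 13 + 13 + 10 + 12 + 12 + 12)/10 = 11.9000
Numerator Σ_{t=1}^{9}(x_t−x̄)(x_{t+1}−x̄) = -2.1100
Denominator Σ(x_t−x̄)² = 8.9000
r_1 = -2.1100 / 8.9000 = -0.237

-0.237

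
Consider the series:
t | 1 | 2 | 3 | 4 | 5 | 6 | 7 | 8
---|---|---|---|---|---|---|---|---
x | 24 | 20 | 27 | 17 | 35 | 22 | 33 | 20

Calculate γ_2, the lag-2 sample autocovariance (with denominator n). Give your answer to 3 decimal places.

Mean x̄ = (24 + 20 + 27 + 17 + 35 + 22 + 33 + 20)/8 = 24.7500
Deviations: -0.7500, -4.7500, 2.2500, -7.7500, 10.2500, -2.7500, 8.2500, -4.7500
Σ_{t=1}^{6}(x_t−x̄)(x_{t+2}−x̄) = 177.1250
γ_2 = 177.1250 / 8 = 22.141

22.141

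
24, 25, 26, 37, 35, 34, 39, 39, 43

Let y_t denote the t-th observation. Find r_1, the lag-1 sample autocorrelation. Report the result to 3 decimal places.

Mean ȳ = (24 + 25 + 26 + 37 + 35 + 34 + 39 + 39 + 43)/9 = 33.5556
Numerator Σ_{t=1}^{8}(y_t−ȳ)(y_{t+1}−ȳ) = 209.4691
Denominator Σ(y_t−ȳ)² = 384.2222
r_1 = 209.4691 / 384.2222 = 0.545

0.545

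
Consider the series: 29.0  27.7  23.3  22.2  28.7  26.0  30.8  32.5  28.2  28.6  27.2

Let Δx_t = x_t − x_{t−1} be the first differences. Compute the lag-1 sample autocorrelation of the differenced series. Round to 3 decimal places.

First differences Δx: -1.3, -4.4, -1.1, 6.5, -2.7, 4.8, 1.7, -4.3, 0.4, -1.4
Mean of differences = -0.1800
Numerator Σ(Δx_t−Δx̄)(Δx_{t+1}−Δx̄) = -28.4004
Denominator Σ(Δx_t−Δx̄)² = 118.0160
r_1(Δx) = -28.4004 / 118.0160 = -0.241

-0.241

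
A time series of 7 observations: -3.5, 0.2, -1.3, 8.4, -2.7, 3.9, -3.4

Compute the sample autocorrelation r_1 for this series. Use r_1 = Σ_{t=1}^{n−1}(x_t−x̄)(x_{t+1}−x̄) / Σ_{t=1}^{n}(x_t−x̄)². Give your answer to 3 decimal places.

-0.510

Mean x̄ = (-3.5 + 0.2 − 1.3 + 8.4 − 2.7 + 3.9 − 3.4)/7 = 0.2286
Deviations from mean: -3.7286, -0.0286, -1.5286, 8.1714, -2.9286, 3.6714, -3.6286
Σ(x_t−x̄)(x_{t+1}−x̄) = (0.1065) + (0.0437) + (-12.4906) + (-23.9306) + (-10.7520) + (-13.3220) = -60.3451
Denominator Σ(x_t−x̄)² = 118.2343
r_1 = -60.3451 / 118.2343 = -0.510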